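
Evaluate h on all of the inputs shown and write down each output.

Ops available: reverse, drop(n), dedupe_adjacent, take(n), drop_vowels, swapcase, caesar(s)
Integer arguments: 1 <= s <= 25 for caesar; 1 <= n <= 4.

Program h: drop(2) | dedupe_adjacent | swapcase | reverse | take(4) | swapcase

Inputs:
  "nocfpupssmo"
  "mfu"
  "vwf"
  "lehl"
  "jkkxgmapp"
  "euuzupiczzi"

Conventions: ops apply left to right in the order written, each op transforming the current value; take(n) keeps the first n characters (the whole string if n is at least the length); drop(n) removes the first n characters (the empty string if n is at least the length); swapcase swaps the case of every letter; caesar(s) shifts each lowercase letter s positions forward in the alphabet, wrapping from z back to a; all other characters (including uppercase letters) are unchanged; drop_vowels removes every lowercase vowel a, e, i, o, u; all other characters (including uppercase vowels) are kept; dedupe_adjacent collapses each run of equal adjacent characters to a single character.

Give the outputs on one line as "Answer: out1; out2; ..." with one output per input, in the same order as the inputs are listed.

Execution, op by op:
  "nocfpupssmo" -> "cfpupssmo" -> "cfpupsmo" -> "CFPUPSMO" -> "OMSPUPFC" -> "OMSP" -> "omsp"
  "mfu" -> "u" -> "u" -> "U" -> "U" -> "U" -> "u"
  "vwf" -> "f" -> "f" -> "F" -> "F" -> "F" -> "f"
  "lehl" -> "hl" -> "hl" -> "HL" -> "LH" -> "LH" -> "lh"
  "jkkxgmapp" -> "kxgmapp" -> "kxgmap" -> "KXGMAP" -> "PAMGXK" -> "PAMG" -> "pamg"
  "euuzupiczzi" -> "uzupiczzi" -> "uzupiczi" -> "UZUPICZI" -> "IZCIPUZU" -> "IZCI" -> "izci"

"omsp"; "u"; "f"; "lh"; "pamg"; "izci"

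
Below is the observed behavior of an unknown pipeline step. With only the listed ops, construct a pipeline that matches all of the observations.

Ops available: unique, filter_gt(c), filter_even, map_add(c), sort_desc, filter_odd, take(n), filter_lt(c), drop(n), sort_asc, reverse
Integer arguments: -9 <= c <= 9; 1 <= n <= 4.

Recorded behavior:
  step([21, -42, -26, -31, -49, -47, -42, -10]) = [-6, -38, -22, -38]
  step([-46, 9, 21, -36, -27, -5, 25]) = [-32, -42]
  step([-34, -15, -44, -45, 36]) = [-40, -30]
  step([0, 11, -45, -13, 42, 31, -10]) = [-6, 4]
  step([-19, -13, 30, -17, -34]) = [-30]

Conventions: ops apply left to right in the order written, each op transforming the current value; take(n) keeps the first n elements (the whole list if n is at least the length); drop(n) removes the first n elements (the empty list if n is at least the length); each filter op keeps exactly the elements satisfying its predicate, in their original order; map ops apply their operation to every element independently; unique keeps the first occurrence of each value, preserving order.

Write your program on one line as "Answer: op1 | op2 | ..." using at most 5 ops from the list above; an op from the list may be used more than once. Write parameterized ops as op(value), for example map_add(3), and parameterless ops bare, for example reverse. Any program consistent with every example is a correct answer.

reverse | map_add(4) | filter_lt(5) | filter_even

Check, running the answer program on each example:
  [21, -42, -26, -31, -49, -47, -42, -10] -> [-10, -42, -47, -49, -31, -26, -42, 21] -> [-6, -38, -43, -45, -27, -22, -38, 25] -> [-6, -38, -43, -45, -27, -22, -38] -> [-6, -38, -22, -38]
  [-46, 9, 21, -36, -27, -5, 25] -> [25, -5, -27, -36, 21, 9, -46] -> [29, -1, -23, -32, 25, 13, -42] -> [-1, -23, -32, -42] -> [-32, -42]
  [-34, -15, -44, -45, 36] -> [36, -45, -44, -15, -34] -> [40, -41, -40, -11, -30] -> [-41, -40, -11, -30] -> [-40, -30]
  [0, 11, -45, -13, 42, 31, -10] -> [-10, 31, 42, -13, -45, 11, 0] -> [-6, 35, 46, -9, -41, 15, 4] -> [-6, -9, -41, 4] -> [-6, 4]
  [-19, -13, 30, -17, -34] -> [-34, -17, 30, -13, -19] -> [-30, -13, 34, -9, -15] -> [-30, -13, -9, -15] -> [-30]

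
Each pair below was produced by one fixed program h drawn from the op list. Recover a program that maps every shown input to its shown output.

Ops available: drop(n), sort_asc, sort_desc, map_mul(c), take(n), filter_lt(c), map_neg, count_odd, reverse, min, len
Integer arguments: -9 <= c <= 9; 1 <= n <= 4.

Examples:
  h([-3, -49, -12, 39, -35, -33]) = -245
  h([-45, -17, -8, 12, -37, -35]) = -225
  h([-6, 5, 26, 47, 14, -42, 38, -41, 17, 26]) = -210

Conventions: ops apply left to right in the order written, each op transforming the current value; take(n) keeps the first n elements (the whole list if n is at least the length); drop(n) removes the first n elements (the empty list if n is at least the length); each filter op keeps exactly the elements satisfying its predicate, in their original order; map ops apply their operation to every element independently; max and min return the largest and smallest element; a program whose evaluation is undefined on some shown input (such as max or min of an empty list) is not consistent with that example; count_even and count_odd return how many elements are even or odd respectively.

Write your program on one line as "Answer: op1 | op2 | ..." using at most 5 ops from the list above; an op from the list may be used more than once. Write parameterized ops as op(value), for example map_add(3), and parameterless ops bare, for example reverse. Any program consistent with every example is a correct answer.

sort_desc | map_neg | sort_desc | map_mul(-5) | min

Check, running the answer program on each example:
  [-3, -49, -12, 39, -35, -33] -> [39, -3, -12, -33, -35, -49] -> [-39, 3, 12, 33, 35, 49] -> [49, 35, 33, 12, 3, -39] -> [-245, -175, -165, -60, -15, 195] -> -245
  [-45, -17, -8, 12, -37, -35] -> [12, -8, -17, -35, -37, -45] -> [-12, 8, 17, 35, 37, 45] -> [45, 37, 35, 17, 8, -12] -> [-225, -185, -175, -85, -40, 60] -> -225
  [-6, 5, 26, 47, 14, -42, 38, -41, 17, 26] -> [47, 38, 26, 26, 17, 14, 5, -6, -41, -42] -> [-47, -38, -26, -26, -17, -14, -5, 6, 41, 42] -> [42, 41, 6, -5, -14, -17, -26, -26, -38, -47] -> [-210, -205, -30, 25, 70, 85, 130, 130, 190, 235] -> -210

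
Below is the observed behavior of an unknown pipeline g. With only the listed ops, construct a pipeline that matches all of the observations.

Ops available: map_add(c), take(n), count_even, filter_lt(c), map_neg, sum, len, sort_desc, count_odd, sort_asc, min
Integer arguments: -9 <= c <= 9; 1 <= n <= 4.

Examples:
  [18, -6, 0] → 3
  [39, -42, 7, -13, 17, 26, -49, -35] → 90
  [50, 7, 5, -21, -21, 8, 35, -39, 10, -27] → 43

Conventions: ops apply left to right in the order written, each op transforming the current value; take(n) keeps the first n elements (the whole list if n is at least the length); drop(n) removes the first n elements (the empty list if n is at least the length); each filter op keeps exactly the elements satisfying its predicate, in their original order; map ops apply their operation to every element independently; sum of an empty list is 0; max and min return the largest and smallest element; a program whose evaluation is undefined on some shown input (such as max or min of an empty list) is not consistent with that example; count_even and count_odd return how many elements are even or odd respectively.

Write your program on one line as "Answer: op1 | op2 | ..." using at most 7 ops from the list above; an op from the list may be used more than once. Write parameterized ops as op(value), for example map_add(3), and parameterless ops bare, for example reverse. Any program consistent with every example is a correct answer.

map_add(-3) | map_add(-2) | sort_desc | sort_asc | map_neg | sum

Check, running the answer program on each example:
  [18, -6, 0] -> [15, -9, -3] -> [13, -11, -5] -> [13, -5, -11] -> [-11, -5, 13] -> [11, 5, -13] -> 3
  [39, -42, 7, -13, 17, 26, -49, -35] -> [36, -45, 4, -16, 14, 23, -52, -38] -> [34, -47, 2, -18, 12, 21, -54, -40] -> [34, 21, 12, 2, -18, -40, -47, -54] -> [-54, -47, -40, -18, 2, 12, 21, 34] -> [54, 47, 40, 18, -2, -12, -21, -34] -> 90
  [50, 7, 5, -21, -21, 8, 35, -39, 10, -27] -> [47, 4, 2, -24, -24, 5, 32, -42, 7, -30] -> [45, 2, 0, -26, -26, 3, 30, -44, 5, -32] -> [45, 30, 5, 3, 2, 0, -26, -26, -32, -44] -> [-44, -32, -26, -26, 0, 2, 3, 5, 30, 45] -> [44, 32, 26, 26, 0, -2, -3, -5, -30, -45] -> 43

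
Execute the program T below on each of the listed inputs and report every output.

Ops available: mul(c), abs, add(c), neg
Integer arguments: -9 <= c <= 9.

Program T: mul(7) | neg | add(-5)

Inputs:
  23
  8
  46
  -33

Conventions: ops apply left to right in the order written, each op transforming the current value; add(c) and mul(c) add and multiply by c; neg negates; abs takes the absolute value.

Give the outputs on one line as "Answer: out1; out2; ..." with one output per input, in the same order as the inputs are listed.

-166; -61; -327; 226

Execution, op by op:
  23 -> 161 -> -161 -> -166
  8 -> 56 -> -56 -> -61
  46 -> 322 -> -322 -> -327
  -33 -> -231 -> 231 -> 226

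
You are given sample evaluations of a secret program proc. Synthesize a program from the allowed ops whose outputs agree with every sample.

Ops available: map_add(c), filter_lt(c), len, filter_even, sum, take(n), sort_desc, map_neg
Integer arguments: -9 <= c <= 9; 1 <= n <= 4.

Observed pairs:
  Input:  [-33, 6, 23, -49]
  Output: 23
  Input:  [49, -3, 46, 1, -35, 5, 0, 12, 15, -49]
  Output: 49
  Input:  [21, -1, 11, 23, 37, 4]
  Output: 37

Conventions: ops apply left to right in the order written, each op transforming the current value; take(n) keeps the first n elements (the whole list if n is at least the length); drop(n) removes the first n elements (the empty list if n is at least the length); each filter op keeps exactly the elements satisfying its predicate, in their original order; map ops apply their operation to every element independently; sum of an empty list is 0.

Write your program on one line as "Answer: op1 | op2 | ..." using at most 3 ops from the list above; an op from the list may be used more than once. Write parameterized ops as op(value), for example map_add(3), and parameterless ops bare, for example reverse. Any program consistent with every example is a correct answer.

sort_desc | take(1) | sum

Check, running the answer program on each example:
  [-33, 6, 23, -49] -> [23, 6, -33, -49] -> [23] -> 23
  [49, -3, 46, 1, -35, 5, 0, 12, 15, -49] -> [49, 46, 15, 12, 5, 1, 0, -3, -35, -49] -> [49] -> 49
  [21, -1, 11, 23, 37, 4] -> [37, 23, 21, 11, 4, -1] -> [37] -> 37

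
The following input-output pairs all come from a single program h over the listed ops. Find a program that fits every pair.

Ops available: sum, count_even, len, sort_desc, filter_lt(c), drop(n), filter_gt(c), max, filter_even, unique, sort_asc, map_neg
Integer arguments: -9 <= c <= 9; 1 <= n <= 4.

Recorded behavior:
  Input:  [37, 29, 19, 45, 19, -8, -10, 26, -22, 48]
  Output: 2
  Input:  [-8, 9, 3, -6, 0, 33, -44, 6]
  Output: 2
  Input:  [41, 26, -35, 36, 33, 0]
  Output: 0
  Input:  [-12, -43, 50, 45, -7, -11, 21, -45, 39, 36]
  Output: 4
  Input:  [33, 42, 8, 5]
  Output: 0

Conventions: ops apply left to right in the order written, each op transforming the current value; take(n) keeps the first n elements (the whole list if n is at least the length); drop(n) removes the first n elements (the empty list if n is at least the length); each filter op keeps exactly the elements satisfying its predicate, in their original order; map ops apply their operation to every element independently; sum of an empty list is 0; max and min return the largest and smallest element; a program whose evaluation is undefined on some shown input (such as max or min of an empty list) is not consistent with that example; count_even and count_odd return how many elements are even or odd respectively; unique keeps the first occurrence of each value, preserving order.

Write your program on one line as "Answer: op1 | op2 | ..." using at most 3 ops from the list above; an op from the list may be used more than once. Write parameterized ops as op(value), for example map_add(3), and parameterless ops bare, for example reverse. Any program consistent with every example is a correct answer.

filter_lt(-2) | drop(1) | len

Check, running the answer program on each example:
  [37, 29, 19, 45, 19, -8, -10, 26, -22, 48] -> [-8, -10, -22] -> [-10, -22] -> 2
  [-8, 9, 3, -6, 0, 33, -44, 6] -> [-8, -6, -44] -> [-6, -44] -> 2
  [41, 26, -35, 36, 33, 0] -> [-35] -> [] -> 0
  [-12, -43, 50, 45, -7, -11, 21, -45, 39, 36] -> [-12, -43, -7, -11, -45] -> [-43, -7, -11, -45] -> 4
  [33, 42, 8, 5] -> [] -> [] -> 0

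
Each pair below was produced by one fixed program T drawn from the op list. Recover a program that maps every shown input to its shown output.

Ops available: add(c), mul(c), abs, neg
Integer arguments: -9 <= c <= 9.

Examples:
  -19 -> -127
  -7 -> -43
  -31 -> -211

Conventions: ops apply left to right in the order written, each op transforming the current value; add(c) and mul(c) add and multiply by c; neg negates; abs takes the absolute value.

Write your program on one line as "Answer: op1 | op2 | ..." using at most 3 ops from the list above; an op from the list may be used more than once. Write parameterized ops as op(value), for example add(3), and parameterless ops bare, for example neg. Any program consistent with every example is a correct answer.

mul(7) | add(6)

Check, running the answer program on each example:
  -19 -> -133 -> -127
  -7 -> -49 -> -43
  -31 -> -217 -> -211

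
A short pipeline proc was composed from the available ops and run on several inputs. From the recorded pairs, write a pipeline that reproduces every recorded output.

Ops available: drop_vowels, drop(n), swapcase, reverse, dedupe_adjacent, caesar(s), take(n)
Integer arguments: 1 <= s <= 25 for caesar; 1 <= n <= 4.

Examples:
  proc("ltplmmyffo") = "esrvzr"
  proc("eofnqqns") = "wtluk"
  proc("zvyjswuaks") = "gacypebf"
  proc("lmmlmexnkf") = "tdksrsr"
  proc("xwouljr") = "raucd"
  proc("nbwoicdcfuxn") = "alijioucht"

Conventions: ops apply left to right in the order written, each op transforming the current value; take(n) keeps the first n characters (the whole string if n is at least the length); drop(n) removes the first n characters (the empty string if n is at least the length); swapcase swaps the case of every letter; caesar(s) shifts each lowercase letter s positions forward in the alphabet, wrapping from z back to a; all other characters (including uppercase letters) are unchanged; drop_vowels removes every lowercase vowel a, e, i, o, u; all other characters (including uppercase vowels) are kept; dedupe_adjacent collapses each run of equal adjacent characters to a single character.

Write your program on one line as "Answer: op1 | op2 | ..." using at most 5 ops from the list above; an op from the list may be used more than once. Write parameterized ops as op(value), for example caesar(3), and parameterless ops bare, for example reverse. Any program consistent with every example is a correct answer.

dedupe_adjacent | caesar(6) | reverse | drop(1) | drop(1)

Check, running the answer program on each example:
  "ltplmmyffo" -> "ltplmyfo" -> "rzvrselu" -> "ulesrvzr" -> "lesrvzr" -> "esrvzr"
  "eofnqqns" -> "eofnqns" -> "kultwty" -> "ytwtluk" -> "twtluk" -> "wtluk"
  "zvyjswuaks" -> "zvyjswuaks" -> "fbepycagqy" -> "yqgacypebf" -> "qgacypebf" -> "gacypebf"
  "lmmlmexnkf" -> "lmlmexnkf" -> "rsrskdtql" -> "lqtdksrsr" -> "qtdksrsr" -> "tdksrsr"
  "xwouljr" -> "xwouljr" -> "dcuarpx" -> "xpraucd" -> "praucd" -> "raucd"
  "nbwoicdcfuxn" -> "nbwoicdcfuxn" -> "thcuoijiladt" -> "tdalijioucht" -> "dalijioucht" -> "alijioucht"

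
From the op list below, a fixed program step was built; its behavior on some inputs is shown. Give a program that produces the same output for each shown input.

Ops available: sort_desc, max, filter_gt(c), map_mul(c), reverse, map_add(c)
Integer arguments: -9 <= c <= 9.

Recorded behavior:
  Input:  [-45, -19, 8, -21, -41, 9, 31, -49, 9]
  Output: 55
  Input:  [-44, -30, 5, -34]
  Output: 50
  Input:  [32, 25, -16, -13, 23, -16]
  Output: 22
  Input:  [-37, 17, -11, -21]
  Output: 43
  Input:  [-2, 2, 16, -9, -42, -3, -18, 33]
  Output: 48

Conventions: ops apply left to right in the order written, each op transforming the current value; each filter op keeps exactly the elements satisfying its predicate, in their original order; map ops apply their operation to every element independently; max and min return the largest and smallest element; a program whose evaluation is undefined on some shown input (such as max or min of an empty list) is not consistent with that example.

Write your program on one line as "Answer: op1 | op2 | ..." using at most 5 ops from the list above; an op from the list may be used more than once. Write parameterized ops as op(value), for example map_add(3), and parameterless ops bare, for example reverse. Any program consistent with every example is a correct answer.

sort_desc | map_add(-6) | map_mul(-1) | filter_gt(-5) | max

Check, running the answer program on each example:
  [-45, -19, 8, -21, -41, 9, 31, -49, 9] -> [31, 9, 9, 8, -19, -21, -41, -45, -49] -> [25, 3, 3, 2, -25, -27, -47, -51, -55] -> [-25, -3, -3, -2, 25, 27, 47, 51, 55] -> [-3, -3, -2, 25, 27, 47, 51, 55] -> 55
  [-44, -30, 5, -34] -> [5, -30, -34, -44] -> [-1, -36, -40, -50] -> [1, 36, 40, 50] -> [1, 36, 40, 50] -> 50
  [32, 25, -16, -13, 23, -16] -> [32, 25, 23, -13, -16, -16] -> [26, 19, 17, -19, -22, -22] -> [-26, -19, -17, 19, 22, 22] -> [19, 22, 22] -> 22
  [-37, 17, -11, -21] -> [17, -11, -21, -37] -> [11, -17, -27, -43] -> [-11, 17, 27, 43] -> [17, 27, 43] -> 43
  [-2, 2, 16, -9, -42, -3, -18, 33] -> [33, 16, 2, -2, -3, -9, -18, -42] -> [27, 10, -4, -8, -9, -15, -24, -48] -> [-27, -10, 4, 8, 9, 15, 24, 48] -> [4, 8, 9, 15, 24, 48] -> 48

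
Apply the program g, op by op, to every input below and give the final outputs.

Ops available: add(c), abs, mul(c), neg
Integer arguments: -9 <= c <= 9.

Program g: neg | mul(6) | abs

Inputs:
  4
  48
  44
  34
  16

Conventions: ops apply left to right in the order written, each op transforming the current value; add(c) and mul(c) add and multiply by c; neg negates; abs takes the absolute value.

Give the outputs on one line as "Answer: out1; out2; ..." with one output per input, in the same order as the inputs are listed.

Execution, op by op:
  4 -> -4 -> -24 -> 24
  48 -> -48 -> -288 -> 288
  44 -> -44 -> -264 -> 264
  34 -> -34 -> -204 -> 204
  16 -> -16 -> -96 -> 96

24; 288; 264; 204; 96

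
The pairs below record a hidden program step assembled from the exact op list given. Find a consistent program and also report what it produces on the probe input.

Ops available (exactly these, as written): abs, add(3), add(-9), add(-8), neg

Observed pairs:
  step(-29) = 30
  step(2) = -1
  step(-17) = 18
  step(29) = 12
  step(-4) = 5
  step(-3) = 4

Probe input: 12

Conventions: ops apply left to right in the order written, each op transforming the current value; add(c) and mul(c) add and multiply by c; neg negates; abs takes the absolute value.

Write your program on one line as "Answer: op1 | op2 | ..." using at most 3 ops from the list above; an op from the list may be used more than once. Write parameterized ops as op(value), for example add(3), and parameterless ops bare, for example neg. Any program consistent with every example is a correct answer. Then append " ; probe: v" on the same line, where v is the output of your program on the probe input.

add(-9) | abs | add(-8) ; probe: -5

Check, running the answer program on each example:
  -29 -> -38 -> 38 -> 30
  2 -> -7 -> 7 -> -1
  -17 -> -26 -> 26 -> 18
  29 -> 20 -> 20 -> 12
  -4 -> -13 -> 13 -> 5
  -3 -> -12 -> 12 -> 4
  probe: 12 -> 3 -> 3 -> -5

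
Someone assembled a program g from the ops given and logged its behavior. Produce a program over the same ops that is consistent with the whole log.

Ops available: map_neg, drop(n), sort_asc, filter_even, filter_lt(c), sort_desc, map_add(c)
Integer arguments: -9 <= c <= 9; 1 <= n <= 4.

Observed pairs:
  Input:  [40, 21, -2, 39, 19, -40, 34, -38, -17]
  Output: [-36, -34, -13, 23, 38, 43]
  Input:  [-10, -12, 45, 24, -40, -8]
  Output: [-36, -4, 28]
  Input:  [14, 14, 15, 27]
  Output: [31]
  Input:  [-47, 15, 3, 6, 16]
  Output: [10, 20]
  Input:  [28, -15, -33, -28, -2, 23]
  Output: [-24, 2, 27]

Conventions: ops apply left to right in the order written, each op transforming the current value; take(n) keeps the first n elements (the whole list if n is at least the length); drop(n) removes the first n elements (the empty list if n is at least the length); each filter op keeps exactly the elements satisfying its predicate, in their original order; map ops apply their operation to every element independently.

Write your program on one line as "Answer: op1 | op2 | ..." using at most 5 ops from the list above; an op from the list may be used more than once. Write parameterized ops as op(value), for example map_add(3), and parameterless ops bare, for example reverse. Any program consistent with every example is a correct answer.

map_neg | drop(3) | map_neg | sort_asc | map_add(4)

Check, running the answer program on each example:
  [40, 21, -2, 39, 19, -40, 34, -38, -17] -> [-40, -21, 2, -39, -19, 40, -34, 38, 17] -> [-39, -19, 40, -34, 38, 17] -> [39, 19, -40, 34, -38, -17] -> [-40, -38, -17, 19, 34, 39] -> [-36, -34, -13, 23, 38, 43]
  [-10, -12, 45, 24, -40, -8] -> [10, 12, -45, -24, 40, 8] -> [-24, 40, 8] -> [24, -40, -8] -> [-40, -8, 24] -> [-36, -4, 28]
  [14, 14, 15, 27] -> [-14, -14, -15, -27] -> [-27] -> [27] -> [27] -> [31]
  [-47, 15, 3, 6, 16] -> [47, -15, -3, -6, -16] -> [-6, -16] -> [6, 16] -> [6, 16] -> [10, 20]
  [28, -15, -33, -28, -2, 23] -> [-28, 15, 33, 28, 2, -23] -> [28, 2, -23] -> [-28, -2, 23] -> [-28, -2, 23] -> [-24, 2, 27]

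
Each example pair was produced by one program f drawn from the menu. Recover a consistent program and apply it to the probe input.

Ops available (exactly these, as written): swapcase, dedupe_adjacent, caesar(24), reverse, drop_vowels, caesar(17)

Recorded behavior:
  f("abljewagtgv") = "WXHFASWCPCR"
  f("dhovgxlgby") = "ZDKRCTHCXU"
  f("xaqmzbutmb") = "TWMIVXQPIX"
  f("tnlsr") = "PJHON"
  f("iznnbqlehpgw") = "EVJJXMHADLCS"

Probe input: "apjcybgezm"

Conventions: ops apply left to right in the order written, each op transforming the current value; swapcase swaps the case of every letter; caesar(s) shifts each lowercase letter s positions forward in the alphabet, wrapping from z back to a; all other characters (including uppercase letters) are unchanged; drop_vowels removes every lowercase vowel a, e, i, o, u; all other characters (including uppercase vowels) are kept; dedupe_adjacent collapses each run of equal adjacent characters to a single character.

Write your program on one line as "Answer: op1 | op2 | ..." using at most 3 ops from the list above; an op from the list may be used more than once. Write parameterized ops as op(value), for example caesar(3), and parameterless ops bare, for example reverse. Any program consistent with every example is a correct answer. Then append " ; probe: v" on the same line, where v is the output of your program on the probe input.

caesar(24) | caesar(24) | swapcase ; probe: "WLFYUXCAVI"

Check, running the answer program on each example:
  "abljewagtgv" -> "yzjhcuyeret" -> "wxhfaswcpcr" -> "WXHFASWCPCR"
  "dhovgxlgby" -> "bfmtevjezw" -> "zdkrcthcxu" -> "ZDKRCTHCXU"
  "xaqmzbutmb" -> "vyokxzsrkz" -> "twmivxqpix" -> "TWMIVXQPIX"
  "tnlsr" -> "rljqp" -> "pjhon" -> "PJHON"
  "iznnbqlehpgw" -> "gxllzojcfneu" -> "evjjxmhadlcs" -> "EVJJXMHADLCS"
  probe: "apjcybgezm" -> "ynhawzecxk" -> "wlfyuxcavi" -> "WLFYUXCAVI"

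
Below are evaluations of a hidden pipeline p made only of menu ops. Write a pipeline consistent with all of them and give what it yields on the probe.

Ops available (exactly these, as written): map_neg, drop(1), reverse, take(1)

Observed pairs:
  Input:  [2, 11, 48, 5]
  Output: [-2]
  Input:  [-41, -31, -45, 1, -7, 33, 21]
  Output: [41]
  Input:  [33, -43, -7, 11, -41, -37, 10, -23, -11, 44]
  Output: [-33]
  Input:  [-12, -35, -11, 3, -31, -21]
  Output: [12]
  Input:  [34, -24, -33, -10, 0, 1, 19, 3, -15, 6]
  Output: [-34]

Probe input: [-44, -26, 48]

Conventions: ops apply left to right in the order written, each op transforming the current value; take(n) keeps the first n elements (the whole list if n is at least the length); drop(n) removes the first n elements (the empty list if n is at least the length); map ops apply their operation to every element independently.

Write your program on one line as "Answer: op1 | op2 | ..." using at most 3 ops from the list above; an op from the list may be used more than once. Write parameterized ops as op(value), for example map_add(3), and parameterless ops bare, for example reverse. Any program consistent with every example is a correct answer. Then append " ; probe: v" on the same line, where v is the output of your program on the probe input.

map_neg | take(1) ; probe: [44]

Check, running the answer program on each example:
  [2, 11, 48, 5] -> [-2, -11, -48, -5] -> [-2]
  [-41, -31, -45, 1, -7, 33, 21] -> [41, 31, 45, -1, 7, -33, -21] -> [41]
  [33, -43, -7, 11, -41, -37, 10, -23, -11, 44] -> [-33, 43, 7, -11, 41, 37, -10, 23, 11, -44] -> [-33]
  [-12, -35, -11, 3, -31, -21] -> [12, 35, 11, -3, 31, 21] -> [12]
  [34, -24, -33, -10, 0, 1, 19, 3, -15, 6] -> [-34, 24, 33, 10, 0, -1, -19, -3, 15, -6] -> [-34]
  probe: [-44, -26, 48] -> [44, 26, -48] -> [44]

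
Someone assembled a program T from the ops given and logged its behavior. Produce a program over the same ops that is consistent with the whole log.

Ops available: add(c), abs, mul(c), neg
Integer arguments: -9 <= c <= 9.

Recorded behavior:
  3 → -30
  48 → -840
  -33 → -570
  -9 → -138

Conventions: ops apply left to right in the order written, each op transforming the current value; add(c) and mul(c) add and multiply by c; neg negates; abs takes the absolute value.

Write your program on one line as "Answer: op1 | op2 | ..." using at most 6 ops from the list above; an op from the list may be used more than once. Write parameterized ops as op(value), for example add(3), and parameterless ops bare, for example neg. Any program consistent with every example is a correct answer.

abs | mul(6) | add(-8) | neg | mul(3)

Check, running the answer program on each example:
  3 -> 3 -> 18 -> 10 -> -10 -> -30
  48 -> 48 -> 288 -> 280 -> -280 -> -840
  -33 -> 33 -> 198 -> 190 -> -190 -> -570
  -9 -> 9 -> 54 -> 46 -> -46 -> -138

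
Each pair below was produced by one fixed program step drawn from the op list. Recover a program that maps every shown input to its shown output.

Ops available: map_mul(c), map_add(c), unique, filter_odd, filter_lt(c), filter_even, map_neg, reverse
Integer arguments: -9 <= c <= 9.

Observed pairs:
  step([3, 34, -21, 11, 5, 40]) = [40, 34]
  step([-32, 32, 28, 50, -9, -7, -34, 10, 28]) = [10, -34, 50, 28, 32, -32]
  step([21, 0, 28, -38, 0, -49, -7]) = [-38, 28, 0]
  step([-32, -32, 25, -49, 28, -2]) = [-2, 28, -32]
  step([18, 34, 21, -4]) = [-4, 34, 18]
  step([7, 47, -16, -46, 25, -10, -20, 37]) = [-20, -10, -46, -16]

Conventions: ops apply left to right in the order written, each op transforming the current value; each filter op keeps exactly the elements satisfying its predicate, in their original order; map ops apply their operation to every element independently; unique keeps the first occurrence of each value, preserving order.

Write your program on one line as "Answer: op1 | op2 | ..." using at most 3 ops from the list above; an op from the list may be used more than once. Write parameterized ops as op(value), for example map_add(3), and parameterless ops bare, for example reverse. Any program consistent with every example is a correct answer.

filter_even | unique | reverse

Check, running the answer program on each example:
  [3, 34, -21, 11, 5, 40] -> [34, 40] -> [34, 40] -> [40, 34]
  [-32, 32, 28, 50, -9, -7, -34, 10, 28] -> [-32, 32, 28, 50, -34, 10, 28] -> [-32, 32, 28, 50, -34, 10] -> [10, -34, 50, 28, 32, -32]
  [21, 0, 28, -38, 0, -49, -7] -> [0, 28, -38, 0] -> [0, 28, -38] -> [-38, 28, 0]
  [-32, -32, 25, -49, 28, -2] -> [-32, -32, 28, -2] -> [-32, 28, -2] -> [-2, 28, -32]
  [18, 34, 21, -4] -> [18, 34, -4] -> [18, 34, -4] -> [-4, 34, 18]
  [7, 47, -16, -46, 25, -10, -20, 37] -> [-16, -46, -10, -20] -> [-16, -46, -10, -20] -> [-20, -10, -46, -16]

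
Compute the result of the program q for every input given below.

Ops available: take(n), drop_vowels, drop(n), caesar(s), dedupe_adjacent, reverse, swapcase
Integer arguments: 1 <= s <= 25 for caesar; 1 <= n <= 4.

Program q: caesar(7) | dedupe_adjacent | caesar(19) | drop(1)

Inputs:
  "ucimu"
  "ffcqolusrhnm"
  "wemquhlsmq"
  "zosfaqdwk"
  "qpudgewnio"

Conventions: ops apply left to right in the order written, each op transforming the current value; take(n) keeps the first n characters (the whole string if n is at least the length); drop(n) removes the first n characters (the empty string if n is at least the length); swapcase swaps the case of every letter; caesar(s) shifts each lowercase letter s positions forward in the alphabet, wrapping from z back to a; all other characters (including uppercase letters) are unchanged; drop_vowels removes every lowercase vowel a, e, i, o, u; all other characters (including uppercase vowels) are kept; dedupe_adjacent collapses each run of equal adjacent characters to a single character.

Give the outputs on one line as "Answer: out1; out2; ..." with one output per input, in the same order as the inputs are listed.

Execution, op by op:
  "ucimu" -> "bjptb" -> "bjptb" -> "ucimu" -> "cimu"
  "ffcqolusrhnm" -> "mmjxvsbzyout" -> "mjxvsbzyout" -> "fcqolusrhnm" -> "cqolusrhnm"
  "wemquhlsmq" -> "dltxbosztx" -> "dltxbosztx" -> "wemquhlsmq" -> "emquhlsmq"
  "zosfaqdwk" -> "gvzmhxkdr" -> "gvzmhxkdr" -> "zosfaqdwk" -> "osfaqdwk"
  "qpudgewnio" -> "xwbknldupv" -> "xwbknldupv" -> "qpudgewnio" -> "pudgewnio"

"cimu"; "cqolusrhnm"; "emquhlsmq"; "osfaqdwk"; "pudgewnio"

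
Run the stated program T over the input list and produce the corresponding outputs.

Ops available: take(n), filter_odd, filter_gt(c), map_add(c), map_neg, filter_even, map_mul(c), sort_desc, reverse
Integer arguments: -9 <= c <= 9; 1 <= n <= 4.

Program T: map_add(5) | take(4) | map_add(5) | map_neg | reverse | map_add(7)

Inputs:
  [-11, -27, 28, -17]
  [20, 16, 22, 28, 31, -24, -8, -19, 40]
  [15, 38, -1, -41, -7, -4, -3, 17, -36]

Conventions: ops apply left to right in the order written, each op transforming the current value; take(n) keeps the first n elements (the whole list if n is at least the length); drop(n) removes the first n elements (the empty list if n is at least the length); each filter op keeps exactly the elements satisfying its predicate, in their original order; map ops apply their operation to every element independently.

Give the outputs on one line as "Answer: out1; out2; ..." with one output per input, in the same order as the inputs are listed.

Execution, op by op:
  [-11, -27, 28, -17] -> [-6, -22, 33, -12] -> [-6, -22, 33, -12] -> [-1, -17, 38, -7] -> [1, 17, -38, 7] -> [7, -38, 17, 1] -> [14, -31, 24, 8]
  [20, 16, 22, 28, 31, -24, -8, -19, 40] -> [25, 21, 27, 33, 36, -19, -3, -14, 45] -> [25, 21, 27, 33] -> [30, 26, 32, 38] -> [-30, -26, -32, -38] -> [-38, -32, -26, -30] -> [-31, -25, -19, -23]
  [15, 38, -1, -41, -7, -4, -3, 17, -36] -> [20, 43, 4, -36, -2, 1, 2, 22, -31] -> [20, 43, 4, -36] -> [25, 48, 9, -31] -> [-25, -48, -9, 31] -> [31, -9, -48, -25] -> [38, -2, -41, -18]

[14, -31, 24, 8]; [-31, -25, -19, -23]; [38, -2, -41, -18]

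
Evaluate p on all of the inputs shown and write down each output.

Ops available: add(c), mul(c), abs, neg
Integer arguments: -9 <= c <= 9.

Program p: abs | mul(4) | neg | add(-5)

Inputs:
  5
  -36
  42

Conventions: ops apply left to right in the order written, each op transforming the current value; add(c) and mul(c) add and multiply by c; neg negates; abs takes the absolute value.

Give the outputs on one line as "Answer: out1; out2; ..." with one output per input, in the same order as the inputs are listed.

-25; -149; -173

Execution, op by op:
  5 -> 5 -> 20 -> -20 -> -25
  -36 -> 36 -> 144 -> -144 -> -149
  42 -> 42 -> 168 -> -168 -> -173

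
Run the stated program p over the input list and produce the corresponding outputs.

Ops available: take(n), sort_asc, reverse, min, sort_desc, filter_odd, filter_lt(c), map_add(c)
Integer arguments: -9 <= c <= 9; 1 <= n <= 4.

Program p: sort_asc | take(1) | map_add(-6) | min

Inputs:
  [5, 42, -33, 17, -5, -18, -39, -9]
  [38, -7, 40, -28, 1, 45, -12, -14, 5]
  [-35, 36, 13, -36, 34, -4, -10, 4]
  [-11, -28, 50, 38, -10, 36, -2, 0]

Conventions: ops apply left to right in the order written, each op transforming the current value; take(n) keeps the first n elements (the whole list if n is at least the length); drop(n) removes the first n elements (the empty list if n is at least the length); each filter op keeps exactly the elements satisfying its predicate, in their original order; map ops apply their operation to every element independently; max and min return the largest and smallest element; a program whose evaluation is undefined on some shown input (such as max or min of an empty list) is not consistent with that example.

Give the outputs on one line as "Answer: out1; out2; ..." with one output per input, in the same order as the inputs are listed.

Execution, op by op:
  [5, 42, -33, 17, -5, -18, -39, -9] -> [-39, -33, -18, -9, -5, 5, 17, 42] -> [-39] -> [-45] -> -45
  [38, -7, 40, -28, 1, 45, -12, -14, 5] -> [-28, -14, -12, -7, 1, 5, 38, 40, 45] -> [-28] -> [-34] -> -34
  [-35, 36, 13, -36, 34, -4, -10, 4] -> [-36, -35, -10, -4, 4, 13, 34, 36] -> [-36] -> [-42] -> -42
  [-11, -28, 50, 38, -10, 36, -2, 0] -> [-28, -11, -10, -2, 0, 36, 38, 50] -> [-28] -> [-34] -> -34

-45; -34; -42; -34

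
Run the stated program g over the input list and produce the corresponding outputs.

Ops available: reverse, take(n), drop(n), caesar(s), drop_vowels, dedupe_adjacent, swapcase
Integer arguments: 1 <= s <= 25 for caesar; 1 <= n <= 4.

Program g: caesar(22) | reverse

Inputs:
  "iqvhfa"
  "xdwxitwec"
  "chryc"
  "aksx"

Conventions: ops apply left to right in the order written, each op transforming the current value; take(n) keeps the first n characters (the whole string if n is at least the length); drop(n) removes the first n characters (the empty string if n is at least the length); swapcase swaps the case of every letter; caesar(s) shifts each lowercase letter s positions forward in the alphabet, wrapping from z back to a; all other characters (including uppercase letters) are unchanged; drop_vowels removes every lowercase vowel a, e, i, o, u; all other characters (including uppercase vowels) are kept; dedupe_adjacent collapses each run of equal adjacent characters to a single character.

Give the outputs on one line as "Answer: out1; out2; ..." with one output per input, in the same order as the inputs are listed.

"wbdrme"; "yaspetszt"; "yundy"; "togw"

Execution, op by op:
  "iqvhfa" -> "emrdbw" -> "wbdrme"
  "xdwxitwec" -> "tzstepsay" -> "yaspetszt"
  "chryc" -> "ydnuy" -> "yundy"
  "aksx" -> "wgot" -> "togw"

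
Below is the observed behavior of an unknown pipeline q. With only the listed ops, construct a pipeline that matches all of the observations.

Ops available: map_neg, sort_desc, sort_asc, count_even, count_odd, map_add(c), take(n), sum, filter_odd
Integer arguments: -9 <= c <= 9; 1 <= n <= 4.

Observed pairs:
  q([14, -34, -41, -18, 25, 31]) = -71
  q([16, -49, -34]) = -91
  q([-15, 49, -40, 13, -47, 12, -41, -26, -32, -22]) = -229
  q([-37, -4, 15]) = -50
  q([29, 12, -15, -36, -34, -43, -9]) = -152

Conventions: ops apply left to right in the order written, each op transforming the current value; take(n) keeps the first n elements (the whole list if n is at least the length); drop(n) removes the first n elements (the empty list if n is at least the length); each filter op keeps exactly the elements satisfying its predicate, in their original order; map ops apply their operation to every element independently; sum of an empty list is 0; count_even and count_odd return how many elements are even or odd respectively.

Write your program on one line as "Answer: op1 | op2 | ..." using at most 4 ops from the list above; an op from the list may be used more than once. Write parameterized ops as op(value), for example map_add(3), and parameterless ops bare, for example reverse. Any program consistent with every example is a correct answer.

map_add(-6) | map_add(-2) | sum

Check, running the answer program on each example:
  [14, -34, -41, -18, 25, 31] -> [8, -40, -47, -24, 19, 25] -> [6, -42, -49, -26, 17, 23] -> -71
  [16, -49, -34] -> [10, -55, -40] -> [8, -57, -42] -> -91
  [-15, 49, -40, 13, -47, 12, -41, -26, -32, -22] -> [-21, 43, -46, 7, -53, 6, -47, -32, -38, -28] -> [-23, 41, -48, 5, -55, 4, -49, -34, -40, -30] -> -229
  [-37, -4, 15] -> [-43, -10, 9] -> [-45, -12, 7] -> -50
  [29, 12, -15, -36, -34, -43, -9] -> [23, 6, -21, -42, -40, -49, -15] -> [21, 4, -23, -44, -42, -51, -17] -> -152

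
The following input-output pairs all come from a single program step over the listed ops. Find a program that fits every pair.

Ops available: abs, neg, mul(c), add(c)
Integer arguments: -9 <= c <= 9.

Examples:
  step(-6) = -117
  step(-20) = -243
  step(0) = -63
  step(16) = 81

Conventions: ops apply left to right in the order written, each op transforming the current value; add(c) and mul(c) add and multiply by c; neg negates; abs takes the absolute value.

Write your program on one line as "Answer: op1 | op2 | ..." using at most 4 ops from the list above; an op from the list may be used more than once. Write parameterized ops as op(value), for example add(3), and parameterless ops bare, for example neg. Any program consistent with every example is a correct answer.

add(-7) | mul(-3) | mul(3) | neg

Check, running the answer program on each example:
  -6 -> -13 -> 39 -> 117 -> -117
  -20 -> -27 -> 81 -> 243 -> -243
  0 -> -7 -> 21 -> 63 -> -63
  16 -> 9 -> -27 -> -81 -> 81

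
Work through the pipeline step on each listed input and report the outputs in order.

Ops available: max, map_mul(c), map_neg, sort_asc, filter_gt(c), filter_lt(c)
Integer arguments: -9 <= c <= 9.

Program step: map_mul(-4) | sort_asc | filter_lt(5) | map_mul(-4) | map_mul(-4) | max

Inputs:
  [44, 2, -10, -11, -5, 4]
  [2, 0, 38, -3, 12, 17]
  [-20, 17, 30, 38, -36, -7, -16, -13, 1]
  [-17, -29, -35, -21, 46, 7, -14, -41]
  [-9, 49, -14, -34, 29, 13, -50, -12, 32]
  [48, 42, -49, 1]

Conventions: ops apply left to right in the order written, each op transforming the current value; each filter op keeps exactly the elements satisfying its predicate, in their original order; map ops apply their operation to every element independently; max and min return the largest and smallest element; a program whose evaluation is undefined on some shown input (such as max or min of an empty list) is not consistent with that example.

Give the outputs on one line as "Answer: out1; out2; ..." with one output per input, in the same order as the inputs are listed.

-128; 0; -64; -448; -832; -64

Execution, op by op:
  [44, 2, -10, -11, -5, 4] -> [-176, -8, 40, 44, 20, -16] -> [-176, -16, -8, 20, 40, 44] -> [-176, -16, -8] -> [704, 64, 32] -> [-2816, -256, -128] -> -128
  [2, 0, 38, -3, 12, 17] -> [-8, 0, -152, 12, -48, -68] -> [-152, -68, -48, -8, 0, 12] -> [-152, -68, -48, -8, 0] -> [608, 272, 192, 32, 0] -> [-2432, -1088, -768, -128, 0] -> 0
  [-20, 17, 30, 38, -36, -7, -16, -13, 1] -> [80, -68, -120, -152, 144, 28, 64, 52, -4] -> [-152, -120, -68, -4, 28, 52, 64, 80, 144] -> [-152, -120, -68, -4] -> [608, 480, 272, 16] -> [-2432, -1920, -1088, -64] -> -64
  [-17, -29, -35, -21, 46, 7, -14, -41] -> [68, 116, 140, 84, -184, -28, 56, 164] -> [-184, -28, 56, 68, 84, 116, 140, 164] -> [-184, -28] -> [736, 112] -> [-2944, -448] -> -448
  [-9, 49, -14, -34, 29, 13, -50, -12, 32] -> [36, -196, 56, 136, -116, -52, 200, 48, -128] -> [-196, -128, -116, -52, 36, 48, 56, 136, 200] -> [-196, -128, -116, -52] -> [784, 512, 464, 208] -> [-3136, -2048, -1856, -832] -> -832
  [48, 42, -49, 1] -> [-192, -168, 196, -4] -> [-192, -168, -4, 196] -> [-192, -168, -4] -> [768, 672, 16] -> [-3072, -2688, -64] -> -64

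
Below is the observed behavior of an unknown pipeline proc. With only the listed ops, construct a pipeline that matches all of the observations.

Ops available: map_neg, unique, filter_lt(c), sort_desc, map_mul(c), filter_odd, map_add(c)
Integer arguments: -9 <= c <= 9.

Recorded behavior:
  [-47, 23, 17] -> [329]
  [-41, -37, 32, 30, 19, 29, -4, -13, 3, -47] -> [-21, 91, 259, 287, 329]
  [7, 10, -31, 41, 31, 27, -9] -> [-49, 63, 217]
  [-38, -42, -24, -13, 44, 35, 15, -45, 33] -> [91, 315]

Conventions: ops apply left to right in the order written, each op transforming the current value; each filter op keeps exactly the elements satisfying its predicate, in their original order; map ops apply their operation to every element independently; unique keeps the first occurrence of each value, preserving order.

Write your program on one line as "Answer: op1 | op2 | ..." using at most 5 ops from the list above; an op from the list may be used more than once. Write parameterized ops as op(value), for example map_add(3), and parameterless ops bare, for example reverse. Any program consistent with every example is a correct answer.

sort_desc | filter_lt(9) | map_mul(-7) | filter_odd

Check, running the answer program on each example:
  [-47, 23, 17] -> [23, 17, -47] -> [-47] -> [329] -> [329]
  [-41, -37, 32, 30, 19, 29, -4, -13, 3, -47] -> [32, 30, 29, 19, 3, -4, -13, -37, -41, -47] -> [3, -4, -13, -37, -41, -47] -> [-21, 28, 91, 259, 287, 329] -> [-21, 91, 259, 287, 329]
  [7, 10, -31, 41, 31, 27, -9] -> [41, 31, 27, 10, 7, -9, -31] -> [7, -9, -31] -> [-49, 63, 217] -> [-49, 63, 217]
  [-38, -42, -24, -13, 44, 35, 15, -45, 33] -> [44, 35, 33, 15, -13, -24, -38, -42, -45] -> [-13, -24, -38, -42, -45] -> [91, 168, 266, 294, 315] -> [91, 315]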